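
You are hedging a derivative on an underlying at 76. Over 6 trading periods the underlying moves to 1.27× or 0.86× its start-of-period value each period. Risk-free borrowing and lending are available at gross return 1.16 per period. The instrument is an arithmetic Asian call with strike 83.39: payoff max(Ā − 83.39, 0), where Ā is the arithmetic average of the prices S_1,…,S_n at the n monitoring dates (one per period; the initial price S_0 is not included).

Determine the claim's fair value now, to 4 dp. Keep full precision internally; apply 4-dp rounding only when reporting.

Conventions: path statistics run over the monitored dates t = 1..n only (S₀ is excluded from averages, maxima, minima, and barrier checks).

price = 20.3318

With p* = (R−d)/(u−d) = 0.7317, sum probability × payoff across the paths and divide by R^6.
Enumerate all 2^6 = 64 price paths (U = up ×1.27, D = down ×0.86); each path with k up-moves has probability p*^k·(1−p*)^(6−k).
DDDDDD: Ā=46.3303, payoff=0.0000, prob=0.000373
UDDDDD: Ā=68.4181, payoff=0.0000, prob=0.001017
DUDDDD: Ā=63.2247, payoff=0.0000, prob=0.001017
UUDDDD: Ā=93.3667, payoff=9.9767, prob=0.002774
DDUDDD: Ā=58.7585, payoff=0.0000, prob=0.001017
UDUDDD: Ā=86.7712, payoff=3.3812, prob=0.002774
DUUDDD: Ā=81.5779, payoff=0.0000, prob=0.002774
UUUDDD: Ā=120.4697, payoff=37.0797, prob=0.007566
DDDUDD: Ā=54.9175, payoff=0.0000, prob=0.001017
UDDUDD: Ā=81.0991, payoff=0.0000, prob=0.002774
DUDUDD: Ā=75.9057, payoff=0.0000, prob=0.002774
UUDUDD: Ā=112.0933, payoff=28.7033, prob=0.007566
DDUUDD: Ā=71.4395, payoff=0.0000, prob=0.002774
UDUUDD: Ā=105.4978, payoff=22.1078, prob=0.007566
DUUUDD: Ā=100.3045, payoff=16.9145, prob=0.007566
UUUUDD: Ā=148.1240, payoff=64.7340, prob=0.020633
DDDDUD: Ā=51.6142, payoff=0.0000, prob=0.001017
UDDDUD: Ā=76.2210, payoff=0.0000, prob=0.002774
DUDDUD: Ā=71.0277, payoff=0.0000, prob=0.002774
UUDDUD: Ā=104.8897, payoff=21.4997, prob=0.007566
DDUDUD: Ā=66.5614, payoff=0.0000, prob=0.002774
UDUDUD: Ā=98.2942, payoff=14.9042, prob=0.007566
DUUDUD: Ā=93.1008, payoff=9.7108, prob=0.007566
UUUDUD: Ā=137.4861, payoff=54.0961, prob=0.020633
DDDUUD: Ā=62.7204, payoff=0.0000, prob=0.002774
UDDUUD: Ā=92.6220, payoff=9.2320, prob=0.007566
DUDUUD: Ā=87.4287, payoff=4.0387, prob=0.007566
UUDUUD: Ā=129.1098, payoff=45.7198, prob=0.020633
DDUUUD: Ā=82.9624, payoff=0.0000, prob=0.007566
UDUUUD: Ā=122.5142, payoff=39.1242, prob=0.020633
DUUUUD: Ā=117.3209, payoff=33.9309, prob=0.020633
UUUUUD: Ā=173.2530, payoff=89.8630, prob=0.056272
DDDDDU: Ā=48.7734, payoff=0.0000, prob=0.001017
UDDDDU: Ā=72.0259, payoff=0.0000, prob=0.002774
DUDDDU: Ā=66.8325, payoff=0.0000, prob=0.002774
UUDDDU: Ā=98.6946, payoff=15.3046, prob=0.007566
DDUDDU: Ā=62.3663, payoff=0.0000, prob=0.002774
UDUDDU: Ā=92.0990, payoff=8.7090, prob=0.007566
DUUDDU: Ā=86.9057, payoff=3.5157, prob=0.007566
UUUDDU: Ā=128.3375, payoff=44.9475, prob=0.020633
DDDUDU: Ā=58.5253, payoff=0.0000, prob=0.002774
UDDUDU: Ā=86.4269, payoff=3.0369, prob=0.007566
DUDUDU: Ā=81.2335, payoff=0.0000, prob=0.007566
UUDUDU: Ā=119.9612, payoff=36.5712, prob=0.020633
DDUUDU: Ā=76.7673, payoff=0.0000, prob=0.007566
UDUUDU: Ā=113.3656, payoff=29.9756, prob=0.020633
DUUUDU: Ā=108.1723, payoff=24.7823, prob=0.020633
UUUUDU: Ā=159.7428, payoff=76.3528, prob=0.056272
DDDDUU: Ā=55.2220, payoff=0.0000, prob=0.002774
UDDDUU: Ā=81.5488, payoff=0.0000, prob=0.007566
DUDDUU: Ā=76.3555, payoff=0.0000, prob=0.007566
UUDDUU: Ā=112.7575, payoff=29.3675, prob=0.020633
DDUDUU: Ā=71.8892, payoff=0.0000, prob=0.007566
UDUDUU: Ā=106.1620, payoff=22.7720, prob=0.020633
DUUDUU: Ā=100.9686, payoff=17.5786, prob=0.020633
UUUDUU: Ā=149.1049, payoff=65.7149, prob=0.056272
DDDUUU: Ā=68.0482, payoff=0.0000, prob=0.007566
UDDUUU: Ā=100.4898, payoff=17.0998, prob=0.020633
DUDUUU: Ā=95.2965, payoff=11.9065, prob=0.020633
UUDUUU: Ā=140.7285, payoff=57.3385, prob=0.056272
DDUUUU: Ā=90.8302, payoff=7.4402, prob=0.020633
UDUUUU: Ā=134.1330, payoff=50.7430, prob=0.056272
DUUUUU: Ā=128.9397, payoff=45.5497, prob=0.056272
UUUUUU: Ā=190.4109, payoff=107.0209, prob=0.153470
Price = Σ prob·payoff / R^6 = 49.536435 / 2.436396 = 20.3318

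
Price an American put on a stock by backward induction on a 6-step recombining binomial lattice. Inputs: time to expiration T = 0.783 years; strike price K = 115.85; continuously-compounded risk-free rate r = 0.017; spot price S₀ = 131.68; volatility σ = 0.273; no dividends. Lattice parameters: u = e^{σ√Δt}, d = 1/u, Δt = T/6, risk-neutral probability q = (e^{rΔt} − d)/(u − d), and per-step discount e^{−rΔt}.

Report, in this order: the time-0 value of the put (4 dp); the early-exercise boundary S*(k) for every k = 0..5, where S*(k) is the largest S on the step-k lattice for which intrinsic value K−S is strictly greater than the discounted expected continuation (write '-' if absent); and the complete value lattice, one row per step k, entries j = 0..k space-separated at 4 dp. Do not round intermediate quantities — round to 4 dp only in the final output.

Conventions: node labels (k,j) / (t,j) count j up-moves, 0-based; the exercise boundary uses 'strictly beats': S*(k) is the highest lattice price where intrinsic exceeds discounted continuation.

price = 5.5152
boundary = - - - - 88.7561 97.9554
tree:
5.5152
8.6174 2.2674
13.1060 3.9211 0.5331
19.2645 6.6683 1.0406 0.0000
27.0939 11.0921 2.0315 0.0000 0.0000
35.4293 17.8946 3.9657 0.0000 0.0000 0.0000
42.9819 27.0939 7.7417 0.0000 0.0000 0.0000 0.0000

params: Δt=0.13050 u=1.10365 d=0.90609 q=0.48661 e^(-rΔt)=0.99778
t_6 payoffs: 42.9819 27.0939 7.7417 0.0000 0.0000 0.0000 0.0000
t_5: node(5,0) S=80.4207 payoff=35.4293 vs cont=35.1726 → 35.4293 [stop]  node(5,1) S=97.9554 payoff=17.8946 vs cont=17.6378 → 17.8946 [stop]  node(5,2) S=119.3135 payoff=0.0000 vs cont=3.9657 → 3.9657 [wait]  node(5,3) S=145.3283 payoff=0.0000 vs cont=0.0000 → 0.0000 [wait]  node(5,4) S=177.0154 payoff=0.0000 vs cont=0.0000 → 0.0000 [wait]  node(5,5) S=215.6115 payoff=0.0000 vs cont=0.0000 → 0.0000 [wait]  ⇒ S*(5)=97.9554
t_4: node(4,0) S=88.7561 payoff=27.0939 vs cont=26.8372 → 27.0939 [stop]  node(4,1) S=108.1083 payoff=7.7417 vs cont=11.0921 → 11.0921 [wait]  node(4,2) S=131.6800 payoff=0.0000 vs cont=2.0315 → 2.0315 [wait]  node(4,3) S=160.3912 payoff=0.0000 vs cont=0.0000 → 0.0000 [wait]  node(4,4) S=195.3626 payoff=0.0000 vs cont=0.0000 → 0.0000 [wait]  ⇒ S*(4)=88.7561
t_3: node(3,0) S=97.9554 payoff=17.8946 vs cont=19.2645 → 19.2645 [wait]  node(3,1) S=119.3135 payoff=0.0000 vs cont=6.6683 → 6.6683 [wait]  node(3,2) S=145.3283 payoff=0.0000 vs cont=1.0406 → 1.0406 [wait]  node(3,3) S=177.0154 payoff=0.0000 vs cont=0.0000 → 0.0000 [wait]  ⇒ S*(3)=-
t_2: node(2,0) S=108.1083 payoff=7.7417 vs cont=13.1060 → 13.1060 [wait]  node(2,1) S=131.6800 payoff=0.0000 vs cont=3.9211 → 3.9211 [wait]  node(2,2) S=160.3912 payoff=0.0000 vs cont=0.5331 → 0.5331 [wait]  ⇒ S*(2)=-
t_1: node(1,0) S=119.3135 payoff=0.0000 vs cont=8.6174 → 8.6174 [wait]  node(1,1) S=145.3283 payoff=0.0000 vs cont=2.2674 → 2.2674 [wait]  ⇒ S*(1)=-
t_0: node(0,0) S=131.6800 payoff=0.0000 vs cont=5.5152 → 5.5152 [wait]  ⇒ S*(0)=-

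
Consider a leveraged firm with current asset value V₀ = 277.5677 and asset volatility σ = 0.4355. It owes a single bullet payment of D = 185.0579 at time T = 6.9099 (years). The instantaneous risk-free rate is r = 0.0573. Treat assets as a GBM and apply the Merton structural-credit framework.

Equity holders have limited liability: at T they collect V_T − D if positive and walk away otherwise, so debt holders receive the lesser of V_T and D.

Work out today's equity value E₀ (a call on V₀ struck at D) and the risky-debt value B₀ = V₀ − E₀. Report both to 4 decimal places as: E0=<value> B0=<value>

Equity is a call on the firm's assets struck at D = 185.0579:
d₁ = [ln(V₀/D) + (r + σ²/2)T] / (σ√T)
   = [ln(277.5677/185.0579) + (0.0573 + 0.5·0.4355²)·6.9099] / (0.4355·√6.9099)
   = [0.405396 + 1.051204] / 1.144785 = 1.272378
d₂ = d₁ − σ√T = 1.272378 − 1.144785 = 0.127593
N(d₁) = 0.898381,  N(d₂) = 0.550765,  e^(−rT) = 0.673049
E₀ = V₀·N(d₁) − D·e^(−rT)·N(d₂)
   = 277.5677·0.898381 − 185.0579·0.673049·0.550765 = 180.762068
B₀ = V₀ − E₀ = 277.5677 − 180.762068 = 96.805632

E0=180.7621 B0=96.8056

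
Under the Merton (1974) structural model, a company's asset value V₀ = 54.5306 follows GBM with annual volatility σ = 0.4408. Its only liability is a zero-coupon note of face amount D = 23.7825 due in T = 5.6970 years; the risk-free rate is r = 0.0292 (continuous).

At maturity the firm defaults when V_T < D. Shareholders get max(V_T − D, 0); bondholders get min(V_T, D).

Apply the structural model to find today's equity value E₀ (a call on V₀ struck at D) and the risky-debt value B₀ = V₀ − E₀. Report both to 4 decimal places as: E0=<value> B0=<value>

Work the structural quantities from V₀ = 54.5306 against face 23.7825:
d₁ = [ln(V₀/D) + (r + σ²/2)T] / (σ√T)
   = [ln(54.5306/23.7825) + (0.0292 + 0.5·0.4408²)·5.6970] / (0.4408·√5.6970)
   = [0.829812 + 0.719829] / 1.052119 = 1.472877
d₂ = d₁ − σ√T = 1.472877 − 1.052119 = 0.420758
N(d₁) = 0.929608,  N(d₂) = 0.663034,  e^(−rT) = 0.846748
E₀ = V₀·N(d₁) − D·e^(−rT)·N(d₂)
   = 54.5306·0.929608 − 23.7825·0.846748·0.663034 = 37.340039
B₀ = V₀ − E₀ = 54.5306 − 37.340039 = 17.190561

E0=37.3400 B0=17.1906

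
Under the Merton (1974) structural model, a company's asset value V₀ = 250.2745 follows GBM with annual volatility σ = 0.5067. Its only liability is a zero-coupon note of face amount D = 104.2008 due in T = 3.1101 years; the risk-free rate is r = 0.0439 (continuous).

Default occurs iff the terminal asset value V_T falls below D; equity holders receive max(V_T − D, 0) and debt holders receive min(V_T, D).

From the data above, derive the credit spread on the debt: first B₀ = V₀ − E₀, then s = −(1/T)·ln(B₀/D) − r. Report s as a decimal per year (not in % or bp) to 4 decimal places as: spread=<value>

spread=0.0300

Equity is a call on the firm's assets struck at D = 104.2008:
d₁ = [ln(V₀/D) + (r + σ²/2)T] / (σ√T)
   = [ln(250.2745/104.2008) + (0.0439 + 0.5·0.5067²)·3.1101] / (0.5067·√3.1101)
   = [0.876239 + 0.535785] / 0.893590 = 1.580170
d₂ = d₁ − σ√T = 1.580170 − 0.893590 = 0.686580
N(d₁) = 0.942966,  N(d₂) = 0.753826,  e^(−rT) = 0.872377
E₀ = V₀·N(d₁) − D·e^(−rT)·N(d₂)
   = 250.2745·0.942966 − 104.2008·0.872377·0.753826 = 167.475720
B₀ = V₀ − E₀ = 250.2745 − 167.475720 = 82.798780
spread = −(1/T)·ln(B₀/D) − r = −(1/3.1101)·ln(82.798780/104.2008) − 0.0439 = 0.03002253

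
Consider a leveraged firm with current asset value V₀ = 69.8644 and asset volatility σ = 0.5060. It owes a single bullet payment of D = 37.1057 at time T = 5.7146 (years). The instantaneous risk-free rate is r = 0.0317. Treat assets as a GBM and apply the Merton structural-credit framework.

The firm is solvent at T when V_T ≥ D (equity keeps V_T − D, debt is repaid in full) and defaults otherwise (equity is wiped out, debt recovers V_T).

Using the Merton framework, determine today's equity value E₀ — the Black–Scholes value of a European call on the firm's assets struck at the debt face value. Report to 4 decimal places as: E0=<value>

With assets at 69.8644 and a single debt payment of 37.1057 at 5.7146 years:
d₁ = [ln(V₀/D) + (r + σ²/2)T] / (σ√T)
   = [ln(69.8644/37.1057) + (0.0317 + 0.5·0.5060²)·5.7146] / (0.5060·√5.7146)
   = [0.632786 + 0.912724] / 1.209605 = 1.277699
d₂ = d₁ − σ√T = 1.277699 − 1.209605 = 0.068094
N(d₁) = 0.899322,  N(d₂) = 0.527145,  e^(−rT) = 0.834308
E₀ = V₀·N(d₁) − D·e^(−rT)·N(d₂)
   = 69.8644·0.899322 − 37.1057·0.834308·0.527145 = 46.511483

E0=46.5115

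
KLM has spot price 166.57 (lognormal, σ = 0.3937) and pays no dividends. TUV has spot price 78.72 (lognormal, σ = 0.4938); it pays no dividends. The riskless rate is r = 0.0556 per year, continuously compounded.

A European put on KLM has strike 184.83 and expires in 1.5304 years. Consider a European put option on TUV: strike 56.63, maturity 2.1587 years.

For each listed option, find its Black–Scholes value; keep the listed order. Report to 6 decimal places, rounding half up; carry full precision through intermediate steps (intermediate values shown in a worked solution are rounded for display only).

price(KLM put K=184.83) = 33.969714
price(TUV put K=56.63) = 7.193919

[KLM put K=184.83]
σ√T = 0.3937·√1.5304 = 0.487044
d₁ = (ln(S/K) + (r+σ²/2)T) / (σ√T) = (ln(166.57/184.83) + (0.0556+0.3937²/2)·1.5304) / 0.487044 = (-0.104021 + 0.203696) / 0.487044 = 0.204653
d₂ = d₁ − σ√T = 0.204653 − 0.487044 = -0.282390
e^{−rT} = 0.918429
N(−d₁) = 0.418921,  N(−d₂) = 0.611178
price = K·e^{−rT}·N(−d₂) − S·N(−d₁) = 103.749460 − 69.779746 = 33.969714
[TUV put K=56.63]
σ√T = 0.4938·√2.1587 = 0.725516
d₁ = (ln(S/K) + (r+σ²/2)T) / (σ√T) = (ln(78.72/56.63) + (0.0556+0.4938²/2)·2.1587) / 0.725516 = (0.329358 + 0.383211) / 0.725516 = 0.982154
d₂ = d₁ − σ√T = 0.982154 − 0.725516 = 0.256638
e^{−rT} = 0.886899
N(−d₁) = 0.163012,  N(−d₂) = 0.398729
price = K·e^{−rT}·N(−d₂) − S·N(−d₁) = 20.026215 − 12.832297 = 7.193919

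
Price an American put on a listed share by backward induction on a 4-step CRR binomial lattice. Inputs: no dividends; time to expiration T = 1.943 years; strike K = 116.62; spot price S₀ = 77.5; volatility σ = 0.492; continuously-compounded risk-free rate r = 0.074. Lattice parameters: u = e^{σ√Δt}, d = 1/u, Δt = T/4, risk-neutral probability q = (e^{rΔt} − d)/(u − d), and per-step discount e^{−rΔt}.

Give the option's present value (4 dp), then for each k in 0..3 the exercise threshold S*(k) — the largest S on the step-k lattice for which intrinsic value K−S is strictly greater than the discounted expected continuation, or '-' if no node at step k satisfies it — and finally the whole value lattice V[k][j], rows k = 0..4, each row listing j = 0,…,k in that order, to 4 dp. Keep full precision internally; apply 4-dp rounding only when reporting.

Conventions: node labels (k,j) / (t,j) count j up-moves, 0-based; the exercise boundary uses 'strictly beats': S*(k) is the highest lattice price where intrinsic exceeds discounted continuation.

price = 43.1897
boundary = - 55.0023 39.0355 55.0023
tree:
43.1897
61.6177 25.5761
77.5845 40.7195 10.3256
88.9162 61.6177 20.0982 0.0000
96.9584 77.5845 39.1200 0.0000 0.0000

Δt=0.48575, u=1.40903, d=0.70971, q=0.46744, disc=e^(-rΔt)=0.96469
k=4 terminal: V=max(K-S,0) → 96.9584 77.5845 39.1200 0.0000 0.0000
k=3: j=0 S=27.7038 intr=88.9162 cont=84.7987 V=88.9162[EX]; j=1 S=55.0023 intr=61.6177 cont=57.5002 V=61.6177[EX]; j=2 S=109.2000 intr=7.4200 cont=20.0982 V=20.0982[hold]; j=3 S=216.8026 intr=0.0000 cont=0.0000 V=0.0000[hold]  S*(3)=55.0023
k=2: j=0 S=39.0355 intr=77.5845 cont=73.4670 V=77.5845[EX]; j=1 S=77.5000 intr=39.1200 cont=40.7195 V=40.7195[hold]; j=2 S=153.8663 intr=0.0000 cont=10.3256 V=10.3256[hold]  S*(2)=39.0355
k=1: j=0 S=55.0023 intr=61.6177 cont=58.2215 V=61.6177[EX]; j=1 S=109.2000 intr=7.4200 cont=25.5761 V=25.5761[hold]  S*(1)=55.0023
k=0: j=0 S=77.5000 intr=39.1200 cont=43.1897 V=43.1897[hold]  S*(0)=-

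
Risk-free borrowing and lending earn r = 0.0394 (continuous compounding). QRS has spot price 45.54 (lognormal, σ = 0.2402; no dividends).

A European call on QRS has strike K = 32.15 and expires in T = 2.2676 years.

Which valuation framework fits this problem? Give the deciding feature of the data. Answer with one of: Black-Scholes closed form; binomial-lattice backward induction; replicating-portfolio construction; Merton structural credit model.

framework: Black-Scholes closed form

Key observation: everything needed for the exact continuous-time valuation of the European call on QRS (strike 32.15) is given, and no feature rules the closed form out.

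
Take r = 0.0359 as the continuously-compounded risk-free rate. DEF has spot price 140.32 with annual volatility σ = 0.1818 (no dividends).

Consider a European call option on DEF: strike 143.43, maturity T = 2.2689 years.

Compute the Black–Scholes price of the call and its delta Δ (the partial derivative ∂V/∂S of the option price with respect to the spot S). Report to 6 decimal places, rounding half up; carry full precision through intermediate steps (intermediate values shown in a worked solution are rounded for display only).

σ√T = 0.1818·√2.2689 = 0.273843
d₁ = (ln(S/K) + (r+σ²/2)T) / (σ√T) = (ln(140.32/143.43) + (0.0359+0.1818²/2)·2.2689) / 0.273843 = (-0.021922 + 0.118948) / 0.273843 = 0.354316
d₂ = d₁ − σ√T = 0.354316 − 0.273843 = 0.080473
e^{−rT} = 0.921776
N(d₁) = 0.638449,  N(d₂) = 0.532069
Call price V = S·N(d₁) − K·e^{−rT}·N(d₂) = 89.587152 − 70.345044 = 19.242108
Δ = N(d₁) = 0.638449

price = 19.242108
Δ = 0.638449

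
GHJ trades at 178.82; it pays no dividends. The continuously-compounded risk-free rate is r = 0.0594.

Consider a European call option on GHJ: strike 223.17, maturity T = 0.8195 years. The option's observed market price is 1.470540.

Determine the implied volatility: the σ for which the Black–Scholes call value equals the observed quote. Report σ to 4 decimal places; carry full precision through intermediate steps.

At σ = 0.1561 the Black–Scholes value reproduces the quote:
σ√T = 0.1561·√0.8195 = 0.141311
d₁ = (ln(S/K) + (r+σ²/2)T) / (σ√T) = (ln(178.82/223.17) + (0.0594+0.1561²/2)·0.8195) / 0.141311 = (-0.221554 + 0.058663) / 0.141311 = -1.152711
d₂ = d₁ − σ√T = -1.152711 − 0.141311 = -1.294023
e^{−rT} = 0.952487
N(d₁) = 0.124514,  N(d₂) = 0.097829
V = S·N(d₁) − K·e^{−rT}·N(d₂) = 22.265669 − 20.795130 = 1.470540 (the quoted price), and the Black–Scholes price is strictly increasing in σ, so σ is unique

sigma = 0.1561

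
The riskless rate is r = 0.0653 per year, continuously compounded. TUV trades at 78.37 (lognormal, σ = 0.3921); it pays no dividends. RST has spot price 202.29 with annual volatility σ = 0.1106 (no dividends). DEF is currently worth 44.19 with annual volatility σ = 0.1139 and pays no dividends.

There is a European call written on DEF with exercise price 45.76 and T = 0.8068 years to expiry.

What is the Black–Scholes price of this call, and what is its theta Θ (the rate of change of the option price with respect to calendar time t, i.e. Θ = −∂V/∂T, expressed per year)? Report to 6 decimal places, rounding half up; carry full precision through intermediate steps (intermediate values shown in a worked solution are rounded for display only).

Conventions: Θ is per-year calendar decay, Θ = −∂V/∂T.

σ√T = 0.1139·√0.8068 = 0.102307
d₁ = (ln(S/K) + (r+σ²/2)T) / (σ√T) = (ln(44.19/45.76) + (0.0653+0.1139²/2)·0.8068) / 0.102307 = (-0.034912 + 0.057917) / 0.102307 = 0.224868
d₂ = d₁ − σ√T = 0.224868 − 0.102307 = 0.122560
e^{−rT} = 0.948680
N(d₁) = 0.588959,  N(d₂) = 0.548772
Call price V = S·N(d₁) − K·e^{−rT}·N(d₂) = 26.026093 − 23.823078 = 2.203015
φ(d₁) = (1/√(2π))·e^{−d₁²/2} = 0.388982
Θ = −S·φ(d₁)·σ/(2√T) − r·K·e^{−rT}·N(d₂) = −1.089845 − 1.555647 = -2.645492

price = 2.203015
Θ = -2.645492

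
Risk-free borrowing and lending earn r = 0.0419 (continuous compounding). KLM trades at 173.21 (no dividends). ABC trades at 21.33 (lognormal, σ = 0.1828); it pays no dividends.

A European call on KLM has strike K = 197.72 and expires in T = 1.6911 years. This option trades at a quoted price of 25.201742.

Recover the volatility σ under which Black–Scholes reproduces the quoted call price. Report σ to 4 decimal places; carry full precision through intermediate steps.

sigma = 0.3303

At σ = 0.3303 the Black–Scholes value reproduces the quote:
σ√T = 0.3303·√1.6911 = 0.429530
d₁ = (ln(S/K) + (r+σ²/2)T) / (σ√T) = (ln(173.21/197.72) + (0.0419+0.3303²/2)·1.6911) / 0.429530 = (-0.132347 + 0.163105) / 0.429530 = 0.071608
d₂ = d₁ − σ√T = 0.071608 − 0.429530 = -0.357922
e^{−rT} = 0.931595
N(d₁) = 0.528543,  N(d₂) = 0.360201
V = S·N(d₁) − K·e^{−rT}·N(d₂) = 91.548953 − 66.347211 = 25.201742 (the observed quote) — the price is monotone increasing in volatility, hence this σ is the only solution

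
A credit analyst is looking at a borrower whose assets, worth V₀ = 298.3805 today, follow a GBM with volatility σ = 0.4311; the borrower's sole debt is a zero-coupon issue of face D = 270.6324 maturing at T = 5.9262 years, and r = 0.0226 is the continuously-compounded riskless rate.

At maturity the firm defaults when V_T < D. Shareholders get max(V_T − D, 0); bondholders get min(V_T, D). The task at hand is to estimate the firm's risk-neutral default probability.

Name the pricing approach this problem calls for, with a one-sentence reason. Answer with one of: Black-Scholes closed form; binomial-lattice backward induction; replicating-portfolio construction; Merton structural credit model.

Key observation: the asked-for credit quantity lives on the firm's capital structure — asset value, asset volatility, debt face 270.6324 — which is the structural model's domain.

framework: Merton structural credit model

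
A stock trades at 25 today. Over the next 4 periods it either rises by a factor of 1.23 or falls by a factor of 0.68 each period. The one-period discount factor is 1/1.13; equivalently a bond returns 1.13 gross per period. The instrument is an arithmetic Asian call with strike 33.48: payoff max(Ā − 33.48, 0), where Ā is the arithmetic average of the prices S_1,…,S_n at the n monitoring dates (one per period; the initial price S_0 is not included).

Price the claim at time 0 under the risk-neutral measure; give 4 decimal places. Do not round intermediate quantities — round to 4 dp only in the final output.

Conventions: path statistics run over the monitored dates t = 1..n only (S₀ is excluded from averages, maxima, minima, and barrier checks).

No-arbitrage gives p* = (R−d)/(u−d) = 0.8182: enumerate every path, weight its payoff by its p*-probability, and discount by R^4.
Enumerate all 2^4 = 16 price paths (U = up ×1.23, D = down ×0.68); each path with k up-moves has probability p*^k·(1−p*)^(4−k).
DDDD: Ā=10.4415, payoff=0.0000, prob=0.001093
UDDD: Ā=18.8869, payoff=0.0000, prob=0.004918
DUDD: Ā=15.4494, payoff=0.0000, prob=0.004918
UUDD: Ā=27.9452, payoff=0.0000, prob=0.022130
DDUD: Ā=13.1119, payoff=0.0000, prob=0.004918
UDUD: Ā=23.7171, payoff=0.0000, prob=0.022130
DUUD: Ā=20.2796, payoff=0.0000, prob=0.022130
UUUD: Ā=36.6822, payoff=3.2022, prob=0.099583
DDDU: Ā=11.5224, payoff=0.0000, prob=0.004918
UDDU: Ā=20.8420, payoff=0.0000, prob=0.022130
DUDU: Ā=17.4045, payoff=0.0000, prob=0.022130
UUDU: Ā=31.4816, payoff=0.0000, prob=0.099583
DDUU: Ā=15.0670, payoff=0.0000, prob=0.022130
UDUU: Ā=27.2535, payoff=0.0000, prob=0.099583
DUUU: Ā=23.8160, payoff=0.0000, prob=0.099583
UUUU: Ā=43.0790, payoff=9.5990, prob=0.448125
Price = Σ prob·payoff / R^4 = 4.620423 / 1.630474 = 2.8338

price = 2.8338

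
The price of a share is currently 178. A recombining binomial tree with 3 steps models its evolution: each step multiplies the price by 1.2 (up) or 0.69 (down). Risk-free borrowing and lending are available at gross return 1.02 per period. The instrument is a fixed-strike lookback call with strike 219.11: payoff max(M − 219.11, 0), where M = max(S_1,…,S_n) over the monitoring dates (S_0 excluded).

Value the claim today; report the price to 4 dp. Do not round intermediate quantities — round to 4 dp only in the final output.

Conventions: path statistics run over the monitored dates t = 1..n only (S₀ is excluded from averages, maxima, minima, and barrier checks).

price = 27.7678

With p* = (R−d)/(u−d) = 0.6471, sum probability × payoff across the paths and divide by R^3.
Enumerate all 2^3 = 8 price paths (U = up ×1.2, D = down ×0.69); each path with k up-moves has probability p*^k·(1−p*)^(3−k).
DDD: M=122.8200, payoff=0.0000, prob=0.043965
UDD: M=213.6000, payoff=0.0000, prob=0.080602
DUD: M=147.3840, payoff=0.0000, prob=0.080602
UUD: M=256.3200, payoff=37.2100, prob=0.147771
DDU: M=122.8200, payoff=0.0000, prob=0.080602
UDU: M=213.6000, payoff=0.0000, prob=0.147771
DUU: M=176.8608, payoff=0.0000, prob=0.147771
UUU: M=307.5840, payoff=88.4740, prob=0.270914
Price = Σ prob·payoff / R^3 = 29.467404 / 1.061208 = 27.7678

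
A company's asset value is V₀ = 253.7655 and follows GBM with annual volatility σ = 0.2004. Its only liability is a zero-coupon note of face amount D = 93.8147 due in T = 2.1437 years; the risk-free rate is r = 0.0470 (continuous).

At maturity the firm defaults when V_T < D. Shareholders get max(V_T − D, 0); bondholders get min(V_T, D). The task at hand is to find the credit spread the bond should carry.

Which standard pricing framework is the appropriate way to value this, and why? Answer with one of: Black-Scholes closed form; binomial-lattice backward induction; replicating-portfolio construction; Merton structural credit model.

framework: Merton structural credit model

Key observation: the data describe a firm's assets (V₀ = 253.7655, GBM) and a single zero-coupon debt of face 93.8147, so credit quantities follow from equity-as-call in the structural model.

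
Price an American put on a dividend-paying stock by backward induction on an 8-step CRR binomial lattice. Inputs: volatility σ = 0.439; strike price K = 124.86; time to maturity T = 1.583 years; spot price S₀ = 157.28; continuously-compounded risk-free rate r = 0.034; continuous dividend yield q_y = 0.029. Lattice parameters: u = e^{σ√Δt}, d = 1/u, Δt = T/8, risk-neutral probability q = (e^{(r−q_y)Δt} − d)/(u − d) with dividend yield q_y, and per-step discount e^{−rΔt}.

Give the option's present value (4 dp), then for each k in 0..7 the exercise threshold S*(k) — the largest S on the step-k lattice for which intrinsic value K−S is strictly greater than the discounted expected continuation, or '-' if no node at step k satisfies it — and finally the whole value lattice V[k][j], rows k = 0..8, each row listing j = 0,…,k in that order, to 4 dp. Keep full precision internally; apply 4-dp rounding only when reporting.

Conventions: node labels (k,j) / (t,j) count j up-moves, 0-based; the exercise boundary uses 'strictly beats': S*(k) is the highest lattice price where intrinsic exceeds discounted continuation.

Δt=0.19787, u=1.21565, d=0.82260, q=0.45385, disc=e^(-rΔt)=0.99329
k=8 terminal: V=max(K-S,0) → 91.8840 76.1277 52.8429 18.4323 0.0000 0.0000 0.0000 0.0000 0.0000
k=7: j=0 S=40.0873 intr=84.7727 cont=84.1648 V=84.7727[EX]; j=1 S=59.2415 intr=65.6185 cont=65.1202 V=65.6185[EX]; j=2 S=87.5478 intr=37.3122 cont=36.9760 V=37.3122[EX]; j=3 S=129.3791 intr=0.0000 cont=9.9993 V=9.9993[hold]; j=4 S=191.1978 intr=0.0000 cont=0.0000 V=0.0000[hold]; j=5 S=282.5543 intr=0.0000 cont=0.0000 V=0.0000[hold]; j=6 S=417.5618 intr=0.0000 cont=0.0000 V=0.0000[hold]; j=7 S=617.0775 intr=0.0000 cont=0.0000 V=0.0000[hold]  S*(7)=87.5478
k=6: j=0 S=48.7323 intr=76.1277 cont=75.5694 V=76.1277[EX]; j=1 S=72.0171 intr=52.8429 cont=52.4178 V=52.8429[EX]; j=2 S=106.4277 intr=18.4323 cont=24.7491 V=24.7491[hold]; j=3 S=157.2800 intr=0.0000 cont=5.4245 V=5.4245[hold]; j=4 S=232.4301 intr=0.0000 cont=0.0000 V=0.0000[hold]; j=5 S=343.4878 intr=0.0000 cont=0.0000 V=0.0000[hold]; j=6 S=507.6101 intr=0.0000 cont=0.0000 V=0.0000[hold]  S*(6)=72.0171
k=5: j=0 S=59.2415 intr=65.6185 cont=65.1202 V=65.6185[EX]; j=1 S=87.5478 intr=37.3122 cont=39.8236 V=39.8236[hold]; j=2 S=129.3791 intr=0.0000 cont=15.8714 V=15.8714[hold]; j=3 S=191.1978 intr=0.0000 cont=2.9427 V=2.9427[hold]; j=4 S=282.5543 intr=0.0000 cont=0.0000 V=0.0000[hold]; j=5 S=417.5618 intr=0.0000 cont=0.0000 V=0.0000[hold]  S*(5)=59.2415
k=4: j=0 S=72.0171 intr=52.8429 cont=53.5499 V=53.5499[hold]; j=1 S=106.4277 intr=18.4323 cont=28.7587 V=28.7587[hold]; j=2 S=157.2800 intr=0.0000 cont=9.9366 V=9.9366[hold]; j=3 S=232.4301 intr=0.0000 cont=1.5964 V=1.5964[hold]; j=4 S=343.4878 intr=0.0000 cont=0.0000 V=0.0000[hold]  S*(4)=-
k=3: j=0 S=87.5478 intr=37.3122 cont=42.0147 V=42.0147[hold]; j=1 S=129.3791 intr=0.0000 cont=20.0807 V=20.0807[hold]; j=2 S=191.1978 intr=0.0000 cont=6.1101 V=6.1101[hold]; j=3 S=282.5543 intr=0.0000 cont=0.8660 V=0.8660[hold]  S*(3)=-
k=2: j=0 S=106.4277 intr=18.4323 cont=31.8449 V=31.8449[hold]; j=1 S=157.2800 intr=0.0000 cont=13.6480 V=13.6480[hold]; j=2 S=232.4301 intr=0.0000 cont=3.7050 V=3.7050[hold]  S*(2)=-
k=1: j=0 S=129.3791 intr=0.0000 cont=23.4281 V=23.4281[hold]; j=1 S=191.1978 intr=0.0000 cont=9.0741 V=9.0741[hold]  S*(1)=-
k=0: j=0 S=157.2800 intr=0.0000 cont=16.8001 V=16.8001[hold]  S*(0)=-

price = 16.8001
boundary = - - - - - 59.2415 72.0171 87.5478
tree:
16.8001
23.4281 9.0741
31.8449 13.6480 3.7050
42.0147 20.0807 6.1101 0.8660
53.5499 28.7587 9.9366 1.5964 0.0000
65.6185 39.8236 15.8714 2.9427 0.0000 0.0000
76.1277 52.8429 24.7491 5.4245 0.0000 0.0000 0.0000
84.7727 65.6185 37.3122 9.9993 0.0000 0.0000 0.0000 0.0000
91.8840 76.1277 52.8429 18.4323 0.0000 0.0000 0.0000 0.0000 0.0000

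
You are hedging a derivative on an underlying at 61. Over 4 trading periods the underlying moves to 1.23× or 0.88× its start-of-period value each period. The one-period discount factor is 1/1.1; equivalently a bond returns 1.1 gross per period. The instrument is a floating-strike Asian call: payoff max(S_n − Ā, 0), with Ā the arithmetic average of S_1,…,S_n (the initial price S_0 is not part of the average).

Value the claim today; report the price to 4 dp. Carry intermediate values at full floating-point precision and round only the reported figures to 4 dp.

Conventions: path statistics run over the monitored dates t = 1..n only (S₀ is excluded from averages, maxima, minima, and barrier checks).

price = 8.7398

Set p* = 0.6286 (from d < R < u); the path-dependent value is the discounted p*-expectation over all price paths.
Enumerate all 2^4 = 16 price paths (U = up ×1.23, D = down ×0.88); each path with k up-moves has probability p*^k·(1−p*)^(4−k).
DDDD: Ā=44.7674, payoff=0.0000, prob=0.019033
UDDD: Ā=62.5726, payoff=0.0000, prob=0.032209
DUDD: Ā=57.2351, payoff=0.0000, prob=0.032209
UUDD: Ā=79.9991, payoff=0.0000, prob=0.054508
DDUD: Ā=52.5381, payoff=0.0000, prob=0.032209
UDUD: Ā=73.4340, payoff=0.0000, prob=0.054508
DUUD: Ā=68.0965, payoff=3.3705, prob=0.054508
UUUD: Ā=95.1803, payoff=4.7111, prob=0.092244
DDDU: Ā=48.4048, payoff=2.7261, prob=0.032209
UDDU: Ā=67.6567, payoff=3.8103, prob=0.054508
DUDU: Ā=62.3192, payoff=9.1478, prob=0.054508
UUDU: Ā=87.1052, payoff=12.7862, prob=0.092244
DDUU: Ā=57.6222, payoff=13.8448, prob=0.054508
UDUU: Ā=80.5401, payoff=19.3513, prob=0.092244
DUUU: Ā=75.2026, payoff=24.6888, prob=0.092244
UUUU: Ā=105.1127, payoff=34.5082, prob=0.156106
Price = Σ prob·payoff / R^4 = 12.795883 / 1.464100 = 8.7398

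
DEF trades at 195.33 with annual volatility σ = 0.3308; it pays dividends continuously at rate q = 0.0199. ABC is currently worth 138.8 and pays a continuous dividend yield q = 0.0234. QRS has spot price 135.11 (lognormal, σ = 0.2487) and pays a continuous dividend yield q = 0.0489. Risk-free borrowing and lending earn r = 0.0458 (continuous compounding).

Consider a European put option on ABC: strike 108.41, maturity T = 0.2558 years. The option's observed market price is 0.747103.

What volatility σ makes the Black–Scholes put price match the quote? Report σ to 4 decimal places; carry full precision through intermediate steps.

At σ = 0.3509 the Black–Scholes value reproduces the quote:
σ√T = 0.3509·√0.2558 = 0.177474
d₁ = (ln(S/K) + (r−q+σ²/2)T) / (σ√T) = (ln(138.8/108.41) + (0.0458−0.0234+0.3509²/2)·0.2558) / 0.177474 = (0.247114 + 0.021478) / 0.177474 = 1.513420
d₂ = d₁ − σ√T = 1.513420 − 0.177474 = 1.335947
e^{−rT} = 0.988353
e^{−qT} = 0.994032
N(−d₁) = 0.065086,  N(−d₂) = 0.090783
V = K·e^{−rT}·N(−d₂) − S·e^{−qT}·N(−d₁) = 9.727193 − 8.980089 = 0.747103 (the observed quote) — the price is monotone increasing in volatility, hence this σ is the only solution

sigma = 0.3509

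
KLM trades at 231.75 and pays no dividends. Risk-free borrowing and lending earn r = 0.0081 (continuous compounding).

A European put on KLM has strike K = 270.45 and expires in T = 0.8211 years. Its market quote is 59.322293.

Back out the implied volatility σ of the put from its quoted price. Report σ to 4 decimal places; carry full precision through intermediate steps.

At σ = 0.4241 the Black–Scholes value reproduces the quote:
σ√T = 0.4241·√0.8211 = 0.384296
d₁ = (ln(S/K) + (r+σ²/2)T) / (σ√T) = (ln(231.75/270.45) + (0.0081+0.4241²/2)·0.8211) / 0.384296 = (-0.154428 + 0.080493) / 0.384296 = -0.192391
d₂ = d₁ − σ√T = -0.192391 − 0.384296 = -0.576688
e^{−rT} = 0.993371
N(−d₁) = 0.576282,  N(−d₂) = 0.717925
V = K·e^{−rT}·N(−d₂) − S·N(−d₁) = 192.875678 − 133.553384 = 59.322293 (matching the quote); vega is positive throughout, so no other σ reproduces this price

sigma = 0.4241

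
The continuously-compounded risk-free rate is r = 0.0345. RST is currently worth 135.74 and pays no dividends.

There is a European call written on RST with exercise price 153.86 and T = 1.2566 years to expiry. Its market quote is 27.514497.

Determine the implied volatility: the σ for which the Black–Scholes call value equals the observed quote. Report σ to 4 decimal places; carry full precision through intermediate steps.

At σ = 0.5291 the Black–Scholes value reproduces the quote:
σ√T = 0.5291·√1.2566 = 0.593111
d₁ = (ln(S/K) + (r+σ²/2)T) / (σ√T) = (ln(135.74/153.86) + (0.0345+0.5291²/2)·1.2566) / 0.593111 = (-0.125302 + 0.219243) / 0.593111 = 0.158388
d₂ = d₁ − σ√T = 0.158388 − 0.593111 = -0.434724
e^{−rT} = 0.957574
N(d₁) = 0.562924,  N(d₂) = 0.331881
V = S·N(d₁) − K·e^{−rT}·N(d₂) = 76.411344 − 48.896847 = 27.514497 (equal to the quote); since ∂V/∂σ > 0 for all σ, the implied volatility is unique

sigma = 0.5291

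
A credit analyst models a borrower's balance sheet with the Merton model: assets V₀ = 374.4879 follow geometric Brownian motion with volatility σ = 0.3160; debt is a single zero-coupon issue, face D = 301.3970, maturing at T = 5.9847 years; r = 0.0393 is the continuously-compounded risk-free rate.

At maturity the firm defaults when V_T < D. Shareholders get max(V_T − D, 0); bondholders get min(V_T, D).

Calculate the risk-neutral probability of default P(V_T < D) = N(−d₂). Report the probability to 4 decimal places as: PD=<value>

PD=0.4213

With assets at 374.4879 and a single debt payment of 301.3970 at 5.9847 years:
d₁ = [ln(V₀/D) + (r + σ²/2)T] / (σ√T)
   = [ln(374.4879/301.3970) + (0.0393 + 0.5·0.3160²)·5.9847] / (0.3160·√5.9847)
   = [0.217131 + 0.534003] / 0.773051 = 0.971648
d₂ = d₁ − σ√T = 0.971648 − 0.773051 = 0.198597
risk-neutral PD = N(−d₂) = N(-0.198597) = 0.421289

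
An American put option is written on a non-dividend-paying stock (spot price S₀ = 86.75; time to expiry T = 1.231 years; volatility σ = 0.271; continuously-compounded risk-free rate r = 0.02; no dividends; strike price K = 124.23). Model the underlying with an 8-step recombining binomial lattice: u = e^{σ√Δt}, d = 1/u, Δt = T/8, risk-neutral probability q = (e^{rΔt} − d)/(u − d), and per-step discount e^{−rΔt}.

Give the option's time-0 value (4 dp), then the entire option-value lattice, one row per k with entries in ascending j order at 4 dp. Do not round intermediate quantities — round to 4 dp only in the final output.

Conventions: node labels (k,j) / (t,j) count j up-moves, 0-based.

params: Δt=0.15388 u=1.11216 d=0.89915 q=0.48792 e^(-rΔt)=0.99693
t_8 payoffs: 87.1680 78.3880 67.5279 54.0951 37.4800 16.9288 0.0000 0.0000 0.0000
k=7: node(7,0) S=41.2189 payoff=83.0111 vs cont=82.6294 → 83.0111 [stop]  node(7,1) S=50.9837 payoff=73.2463 vs cont=72.8646 → 73.2463 [stop]  node(7,2) S=63.0618 payoff=61.1682 vs cont=60.7864 → 61.1682 [stop]  node(7,3) S=78.0013 payoff=46.2287 vs cont=45.8470 → 46.2287 [stop]  node(7,4) S=96.4800 payoff=27.7500 vs cont=27.3683 → 27.7500 [stop]  node(7,5) S=119.3363 payoff=4.8937 vs cont=8.6423 → 8.6423 [wait]  node(7,6) S=147.6072 payoff=0.0000 vs cont=0.0000 → 0.0000 [wait]  node(7,7) S=182.5757 payoff=0.0000 vs cont=0.0000 → 0.0000 [wait]
k=6: node(6,0) S=45.8420 payoff=78.3880 vs cont=78.0063 → 78.3880 [stop]  node(6,1) S=56.7021 payoff=67.5279 vs cont=67.1462 → 67.5279 [stop]  node(6,2) S=70.1349 payoff=54.0951 vs cont=53.7134 → 54.0951 [stop]  node(6,3) S=86.7500 payoff=37.4800 vs cont=37.0983 → 37.4800 [stop]  node(6,4) S=107.3012 payoff=16.9288 vs cont=18.3704 → 18.3704 [wait]  node(6,5) S=132.7211 payoff=0.0000 vs cont=4.4119 → 4.4119 [wait]  node(6,6) S=164.1630 payoff=0.0000 vs cont=0.0000 → 0.0000 [wait]
k=5: node(5,0) S=50.9837 payoff=73.2463 vs cont=72.8646 → 73.2463 [stop]  node(5,1) S=63.0618 payoff=61.1682 vs cont=60.7864 → 61.1682 [stop]  node(5,2) S=78.0013 payoff=46.2287 vs cont=45.8470 → 46.2287 [stop]  node(5,3) S=96.4800 payoff=27.7500 vs cont=28.0695 → 28.0695 [wait]  node(5,4) S=119.3363 payoff=4.8937 vs cont=11.5243 → 11.5243 [wait]  node(5,5) S=147.6072 payoff=0.0000 vs cont=2.2523 → 2.2523 [wait]
k=4: node(4,0) S=56.7021 payoff=67.5279 vs cont=67.1462 → 67.5279 [stop]  node(4,1) S=70.1349 payoff=54.0951 vs cont=53.7134 → 54.0951 [stop]  node(4,2) S=86.7500 payoff=37.4800 vs cont=37.2537 → 37.4800 [stop]  node(4,3) S=107.3012 payoff=16.9288 vs cont=19.9354 → 19.9354 [wait]  node(4,4) S=132.7211 payoff=0.0000 vs cont=6.9788 → 6.9788 [wait]
k=3: node(3,0) S=63.0618 payoff=61.1682 vs cont=60.7864 → 61.1682 [stop]  node(3,1) S=78.0013 payoff=46.2287 vs cont=45.8470 → 46.2287 [stop]  node(3,2) S=96.4800 payoff=27.7500 vs cont=28.8308 → 28.8308 [wait]  node(3,3) S=119.3363 payoff=4.8937 vs cont=13.5718 → 13.5718 [wait]
k=2: node(2,0) S=70.1349 payoff=54.0951 vs cont=53.7134 → 54.0951 [stop]  node(2,1) S=86.7500 payoff=37.4800 vs cont=37.6240 → 37.6240 [wait]  node(2,2) S=107.3012 payoff=16.9288 vs cont=21.3199 → 21.3199 [wait]
k=1: node(1,0) S=78.0013 payoff=46.2287 vs cont=45.9170 → 46.2287 [stop]  node(1,1) S=96.4800 payoff=27.7500 vs cont=29.5777 → 29.5777 [wait]
k=0: node(0,0) S=86.7500 payoff=37.4800 vs cont=37.9873 → 37.9873 [wait]

price = 37.9873
tree:
37.9873
46.2287 29.5777
54.0951 37.6240 21.3199
61.1682 46.2287 28.8308 13.5718
67.5279 54.0951 37.4800 19.9354 6.9788
73.2463 61.1682 46.2287 28.0695 11.5243 2.2523
78.3880 67.5279 54.0951 37.4800 18.3704 4.4119 0.0000
83.0111 73.2463 61.1682 46.2287 27.7500 8.6423 0.0000 0.0000
87.1680 78.3880 67.5279 54.0951 37.4800 16.9288 0.0000 0.0000 0.0000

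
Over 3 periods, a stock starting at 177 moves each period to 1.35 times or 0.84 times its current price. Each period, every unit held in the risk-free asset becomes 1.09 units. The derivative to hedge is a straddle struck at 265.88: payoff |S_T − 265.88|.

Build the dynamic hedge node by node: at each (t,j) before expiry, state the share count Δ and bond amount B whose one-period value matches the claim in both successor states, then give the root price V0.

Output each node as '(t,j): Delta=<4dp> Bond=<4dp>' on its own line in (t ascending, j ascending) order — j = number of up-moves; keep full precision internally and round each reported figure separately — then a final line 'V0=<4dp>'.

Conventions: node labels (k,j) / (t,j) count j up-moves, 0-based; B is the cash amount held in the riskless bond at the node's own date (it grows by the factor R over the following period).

(0,0): Delta=-0.2154 Bond=100.1700
(1,0): Delta=-0.9396 Bond=216.8689
(1,1): Delta=0.2533 Bond=-2.8057
(2,0): Delta=-1.0000 Bond=243.9266
(2,1): Delta=-0.9006 Bond=228.5461
(2,2): Delta=1.0000 Bond=-243.9266
V0=62.0500

The replicating-portfolio and risk-neutral prices coincide; use p* = (1.09−0.84)/(1.35−0.84) = 0.4902 for the latter.
Terminal payoffs: V(3,0)=160.9714, V(3,1)=97.2769, V(3,2)=5.0893, V(3,3)=169.6064
  t=2,j=0: stock 124.8912 → up 168.6031 (V=97.2769), down 104.9086 (V=160.9714). Price 119.0354; hedge Δ=-1.0000, bond B=243.9266.
  t=2,j=1: stock 200.7180 → up 270.9693 (V=5.0893), down 168.6031 (V=97.2769). Price 47.7861; hedge Δ=-0.9006, bond B=228.5461.
  t=2,j=2: stock 322.5825 → up 435.4864 (V=169.6064), down 270.9693 (V=5.0893). Price 78.6559; hedge Δ=1.0000, bond B=-243.9266.
  t=1,j=0: stock 148.6800 → up 200.7180 (V=47.7861), down 124.8912 (V=119.0354). Price 77.1645; hedge Δ=-0.9396, bond B=216.8689.
  t=1,j=1: stock 238.9500 → up 322.5825 (V=78.6559), down 200.7180 (V=47.7861). Price 57.7233; hedge Δ=0.2533, bond B=-2.8057.
  t=0,j=0: stock 177.0000 → up 238.9500 (V=57.7233), down 148.6800 (V=77.1645). Price 62.0500; hedge Δ=-0.2154, bond B=100.1700.
As a check, the time-0 holding Δ(0,0)·S0 + B(0,0) comes to 62.0500 — exactly V0.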